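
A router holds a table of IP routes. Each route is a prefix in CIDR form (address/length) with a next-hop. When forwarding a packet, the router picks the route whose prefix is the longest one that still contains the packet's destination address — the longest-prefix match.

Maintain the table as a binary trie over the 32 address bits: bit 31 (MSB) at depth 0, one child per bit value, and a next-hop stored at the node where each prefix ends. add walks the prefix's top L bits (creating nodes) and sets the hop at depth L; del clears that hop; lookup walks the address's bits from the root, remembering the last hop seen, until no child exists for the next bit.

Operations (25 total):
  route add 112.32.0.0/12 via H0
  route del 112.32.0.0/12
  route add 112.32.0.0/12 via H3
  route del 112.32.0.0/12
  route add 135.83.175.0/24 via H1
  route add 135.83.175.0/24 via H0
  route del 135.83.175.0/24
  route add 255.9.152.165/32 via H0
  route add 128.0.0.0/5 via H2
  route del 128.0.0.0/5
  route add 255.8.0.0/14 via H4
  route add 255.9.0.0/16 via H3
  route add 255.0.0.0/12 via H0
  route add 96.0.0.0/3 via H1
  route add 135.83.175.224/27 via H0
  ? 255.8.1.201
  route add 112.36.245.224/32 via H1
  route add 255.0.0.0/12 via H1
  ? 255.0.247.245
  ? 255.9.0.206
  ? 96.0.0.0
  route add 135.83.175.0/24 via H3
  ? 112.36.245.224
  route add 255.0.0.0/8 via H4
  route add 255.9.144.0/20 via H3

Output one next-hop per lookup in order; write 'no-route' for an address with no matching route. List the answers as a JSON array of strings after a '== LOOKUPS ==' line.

Process each operation:
  add 112.32.0.0/12 -> H0 at depth 12
  del 112.32.0.0/12 (clear depth 12)
  add 112.32.0.0/12 -> H3 at depth 12
  del 112.32.0.0/12 (clear depth 12)
  add 135.83.175.0/24 -> H1 at depth 24
  add 135.83.175.0/24 -> H0 at depth 24
  del 135.83.175.0/24 (clear depth 24)
  add 255.9.152.165/32 -> H0 at depth 32
  add 128.0.0.0/5 -> H2 at depth 5
  del 128.0.0.0/5 (clear depth 5)
  add 255.8.0.0/14 -> H4 at depth 14
  add 255.9.0.0/16 -> H3 at depth 16
  add 255.0.0.0/12 -> H0 at depth 12
  add 96.0.0.0/3 -> H1 at depth 3
  add 135.83.175.224/27 -> H0 at depth 27
  lookup 255.8.1.201: bits 111111110000100 walk d0:-→d1:-→d2:-→d3:-→d4:-→d5:-→d6:-→d7:-→d8:-→d9:-→d10:-→d11:-→d12:H0→d13:-→d14:H4→d15:- -> H4
  add 112.36.245.224/32 -> H1 at depth 32
  add 255.0.0.0/12 -> H1 at depth 12
  lookup 255.0.247.245: bits 111111110000 walk d0:-→d1:-→d2:-→d3:-→d4:-→d5:-→d6:-→d7:-→d8:-→d9:-→d10:-→d11:-→d12:H1 -> H1
  lookup 255.9.0.206: bits 1111111100001001 walk d0:-→d1:-→d2:-→d3:-→d4:-→d5:-→d6:-→d7:-→d8:-→d9:-→d10:-→d11:-→d12:H1→d13:-→d14:H4→d15:-→d16:H3 -> H3
  lookup 96.0.0.0: bits 011 walk d0:-→d1:-→d2:-→d3:H1 -> H1
  add 135.83.175.0/24 -> H3 at depth 24
  lookup 112.36.245.224: bits 01110000001001001111010111100000 walk d0:-→d1:-→d2:-→d3:H1→d4:-→d5:-→d6:-→d7:-→d8:-→d9:-→d10:-→d11:-→d12:-→d13:-→d14:-→d15:-→d16:-→d17:-→d18:-→d19:-→d20:-→d21:-→d22:-→d23:-→d24:-→d25:-→d26:-→d27:-→d28:-→d29:-→d30:-→d31:-→d32:H1 -> H1
  add 255.0.0.0/8 -> H4 at depth 8
  add 255.9.144.0/20 -> H3 at depth 20

== LOOKUPS ==
["H4","H1","H3","H1","H1"]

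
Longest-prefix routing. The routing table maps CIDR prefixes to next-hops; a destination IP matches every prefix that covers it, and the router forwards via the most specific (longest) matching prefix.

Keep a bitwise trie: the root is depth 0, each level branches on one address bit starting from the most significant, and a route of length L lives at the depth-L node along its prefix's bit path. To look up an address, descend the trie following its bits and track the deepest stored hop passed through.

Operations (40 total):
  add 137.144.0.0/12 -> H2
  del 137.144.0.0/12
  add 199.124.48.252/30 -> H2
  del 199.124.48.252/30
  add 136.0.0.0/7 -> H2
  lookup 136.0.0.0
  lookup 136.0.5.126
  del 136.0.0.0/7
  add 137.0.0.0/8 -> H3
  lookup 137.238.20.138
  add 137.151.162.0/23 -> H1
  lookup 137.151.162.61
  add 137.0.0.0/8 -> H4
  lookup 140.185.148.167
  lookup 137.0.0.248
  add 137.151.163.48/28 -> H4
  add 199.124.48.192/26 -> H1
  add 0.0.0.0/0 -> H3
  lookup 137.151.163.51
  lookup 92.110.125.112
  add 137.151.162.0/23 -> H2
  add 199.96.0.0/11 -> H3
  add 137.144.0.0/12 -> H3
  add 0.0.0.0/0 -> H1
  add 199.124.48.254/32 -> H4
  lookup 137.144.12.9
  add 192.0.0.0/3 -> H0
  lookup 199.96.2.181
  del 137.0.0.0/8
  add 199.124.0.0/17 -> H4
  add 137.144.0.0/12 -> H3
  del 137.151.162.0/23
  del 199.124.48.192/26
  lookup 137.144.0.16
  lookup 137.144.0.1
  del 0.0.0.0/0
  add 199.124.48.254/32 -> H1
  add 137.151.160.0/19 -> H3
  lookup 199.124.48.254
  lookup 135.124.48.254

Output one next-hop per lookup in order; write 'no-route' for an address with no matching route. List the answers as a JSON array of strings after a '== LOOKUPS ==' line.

Process each operation:
  add 137.144.0.0/12 -> H2 at depth 12
  - 137.144.0.0/12 clear@12
  add 199.124.48.252/30 -> H2 at depth 30
  - 199.124.48.252/30 clear@30
  add 136.0.0.0/7 -> H2 at depth 7
  ? 136.0.0.0  path d0:-→d1:-→d2:-→d3:-→d4:-→d5:-→d6:-→d7:H2  best=H2
  ? 136.0.5.126  path d0:-→d1:-→d2:-→d3:-→d4:-→d5:-→d6:-→d7:H2  best=H2
  - 136.0.0.0/7 clear@7
  add 137.0.0.0/8 -> H3 at depth 8
  ? 137.238.20.138  path d0:-→d1:-→d2:-→d3:-→d4:-→d5:-→d6:-→d7:-→d8:H3→d9:-  best=H3
  add 137.151.162.0/23 -> H1 at depth 23
  ? 137.151.162.61  path d0:-→d1:-→d2:-→d3:-→d4:-→d5:-→d6:-→d7:-→d8:H3→d9:-→d10:-→d11:-→d12:-→d13:-→d14:-→d15:-→d16:-→d17:-→d18:-→d19:-→d20:-→d21:-→d22:-→d23:H1  best=H1
  add 137.0.0.0/8 -> H4 at depth 8
  ? 140.185.148.167  path d0:-→d1:-→d2:-→d3:-→d4:-→d5:-  best=no-route
  ? 137.0.0.248  path d0:-→d1:-→d2:-→d3:-→d4:-→d5:-→d6:-→d7:-→d8:H4  best=H4
  add 137.151.163.48/28 -> H4 at depth 28
  add 199.124.48.192/26 -> H1 at depth 26
  add 0.0.0.0/0 -> H3 at depth 0
  ? 137.151.163.51  path d0:H3→d1:-→d2:-→d3:-→d4:-→d5:-→d6:-→d7:-→d8:H4→d9:-→d10:-→d11:-→d12:-→d13:-→d14:-→d15:-→d16:-→d17:-→d18:-→d19:-→d20:-→d21:-→d22:-→d23:H1→d24:-→d25:-→d26:-→d27:-→d28:H4  best=H4
  ? 92.110.125.112  path d0:H3  best=H3
  add 137.151.162.0/23 -> H2 at depth 23
  add 199.96.0.0/11 -> H3 at depth 11
  add 137.144.0.0/12 -> H3 at depth 12
  add 0.0.0.0/0 -> H1 at depth 0
  add 199.124.48.254/32 -> H4 at depth 32
  ? 137.144.12.9  path d0:H1→d1:-→d2:-→d3:-→d4:-→d5:-→d6:-→d7:-→d8:H4→d9:-→d10:-→d11:-→d12:H3→d13:-  best=H3
  add 192.0.0.0/3 -> H0 at depth 3
  ? 199.96.2.181  path d0:H1→d1:-→d2:-→d3:H0→d4:-→d5:-→d6:-→d7:-→d8:-→d9:-→d10:-→d11:H3  best=H3
  - 137.0.0.0/8 clear@8
  add 199.124.0.0/17 -> H4 at depth 17
  add 137.144.0.0/12 -> H3 at depth 12
  - 137.151.162.0/23 clear@23
  - 199.124.48.192/26 clear@26
  ? 137.144.0.16  path d0:H1→d1:-→d2:-→d3:-→d4:-→d5:-→d6:-→d7:-→d8:-→d9:-→d10:-→d11:-→d12:H3→d13:-  best=H3
  ? 137.144.0.1  path d0:H1→d1:-→d2:-→d3:-→d4:-→d5:-→d6:-→d7:-→d8:-→d9:-→d10:-→d11:-→d12:H3→d13:-  best=H3
  - 0.0.0.0/0 clear@0
  add 199.124.48.254/32 -> H1 at depth 32
  add 137.151.160.0/19 -> H3 at depth 19
  ? 199.124.48.254  path d0:-→d1:-→d2:-→d3:H0→d4:-→d5:-→d6:-→d7:-→d8:-→d9:-→d10:-→d11:H3→d12:-→d13:-→d14:-→d15:-→d16:-→d17:H4→d18:-→d19:-→d20:-→d21:-→d22:-→d23:-→d24:-→d25:-→d26:-→d27:-→d28:-→d29:-→d30:-→d31:-→d32:H1  best=H1
  ? 135.124.48.254  path d0:-→d1:-→d2:-→d3:-→d4:-  best=no-route

== LOOKUPS ==
["H2","H2","H3","H1","no-route","H4","H4","H3","H3","H3","H3","H3","H1","no-route"]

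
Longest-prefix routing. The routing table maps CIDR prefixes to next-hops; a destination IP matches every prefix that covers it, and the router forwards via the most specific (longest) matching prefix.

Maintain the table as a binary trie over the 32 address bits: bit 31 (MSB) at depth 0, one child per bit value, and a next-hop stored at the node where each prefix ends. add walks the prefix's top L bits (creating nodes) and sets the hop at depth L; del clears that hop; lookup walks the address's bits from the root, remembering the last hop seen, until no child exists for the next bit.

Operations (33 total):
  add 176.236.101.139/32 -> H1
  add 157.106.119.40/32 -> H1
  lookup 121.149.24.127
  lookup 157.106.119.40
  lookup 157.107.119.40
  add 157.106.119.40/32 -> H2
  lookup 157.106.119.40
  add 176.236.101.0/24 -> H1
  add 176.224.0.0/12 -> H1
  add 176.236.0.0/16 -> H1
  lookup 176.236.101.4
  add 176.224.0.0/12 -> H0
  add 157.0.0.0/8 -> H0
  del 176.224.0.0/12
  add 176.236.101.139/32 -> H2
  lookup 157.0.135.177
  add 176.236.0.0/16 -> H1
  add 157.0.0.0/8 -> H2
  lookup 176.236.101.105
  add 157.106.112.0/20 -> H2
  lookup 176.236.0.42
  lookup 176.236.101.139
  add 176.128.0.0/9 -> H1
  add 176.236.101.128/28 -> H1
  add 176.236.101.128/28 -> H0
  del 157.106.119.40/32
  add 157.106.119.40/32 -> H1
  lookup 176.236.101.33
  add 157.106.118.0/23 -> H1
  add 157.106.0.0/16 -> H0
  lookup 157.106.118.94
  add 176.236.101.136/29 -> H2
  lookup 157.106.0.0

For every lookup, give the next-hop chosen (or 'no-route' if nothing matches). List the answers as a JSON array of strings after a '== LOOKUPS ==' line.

Trace:
  + 176.236.101.139/32 (H1) depth=32
  + 157.106.119.40/32 (H1) depth=32
  lookup 121.149.24.127: bits ε walk d0:- -> no-route
  lookup 157.106.119.40: bits 10011101011010100111011100101000 walk d0:-→d1:-→d2:-→d3:-→d4:-→d5:-→d6:-→d7:-→d8:-→d9:-→d10:-→d11:-→d12:-→d13:-→d14:-→d15:-→d16:-→d17:-→d18:-→d19:-→d20:-→d21:-→d22:-→d23:-→d24:-→d25:-→d26:-→d27:-→d28:-→d29:-→d30:-→d31:-→d32:H1 -> H1
  lookup 157.107.119.40: bits 100111010110101 walk d0:-→d1:-→d2:-→d3:-→d4:-→d5:-→d6:-→d7:-→d8:-→d9:-→d10:-→d11:-→d12:-→d13:-→d14:-→d15:- -> no-route
  + 157.106.119.40/32 (H2) depth=32
  lookup 157.106.119.40: bits 10011101011010100111011100101000 walk d0:-→d1:-→d2:-→d3:-→d4:-→d5:-→d6:-→d7:-→d8:-→d9:-→d10:-→d11:-→d12:-→d13:-→d14:-→d15:-→d16:-→d17:-→d18:-→d19:-→d20:-→d21:-→d22:-→d23:-→d24:-→d25:-→d26:-→d27:-→d28:-→d29:-→d30:-→d31:-→d32:H2 -> H2
  + 176.236.101.0/24 (H1) depth=24
  + 176.224.0.0/12 (H1) depth=12
  + 176.236.0.0/16 (H1) depth=16
  lookup 176.236.101.4: bits 101100001110110001100101 walk d0:-→d1:-→d2:-→d3:-→d4:-→d5:-→d6:-→d7:-→d8:-→d9:-→d10:-→d11:-→d12:H1→d13:-→d14:-→d15:-→d16:H1→d17:-→d18:-→d19:-→d20:-→d21:-→d22:-→d23:-→d24:H1 -> H1
  + 176.224.0.0/12 (H0) depth=12
  + 157.0.0.0/8 (H0) depth=8
  - 176.224.0.0/12 clear@12
  + 176.236.101.139/32 (H2) depth=32
  lookup 157.0.135.177: bits 100111010 walk d0:-→d1:-→d2:-→d3:-→d4:-→d5:-→d6:-→d7:-→d8:H0→d9:- -> H0
  + 176.236.0.0/16 (H1) depth=16
  + 157.0.0.0/8 (H2) depth=8
  lookup 176.236.101.105: bits 101100001110110001100101 walk d0:-→d1:-→d2:-→d3:-→d4:-→d5:-→d6:-→d7:-→d8:-→d9:-→d10:-→d11:-→d12:-→d13:-→d14:-→d15:-→d16:H1→d17:-→d18:-→d19:-→d20:-→d21:-→d22:-→d23:-→d24:H1 -> H1
  + 157.106.112.0/20 (H2) depth=20
  lookup 176.236.0.42: bits 10110000111011000 walk d0:-→d1:-→d2:-→d3:-→d4:-→d5:-→d6:-→d7:-→d8:-→d9:-→d10:-→d11:-→d12:-→d13:-→d14:-→d15:-→d16:H1→d17:- -> H1
  lookup 176.236.101.139: bits 10110000111011000110010110001011 walk d0:-→d1:-→d2:-→d3:-→d4:-→d5:-→d6:-→d7:-→d8:-→d9:-→d10:-→d11:-→d12:-→d13:-→d14:-→d15:-→d16:H1→d17:-→d18:-→d19:-→d20:-→d21:-→d22:-→d23:-→d24:H1→d25:-→d26:-→d27:-→d28:-→d29:-→d30:-→d31:-→d32:H2 -> H2
  + 176.128.0.0/9 (H1) depth=9
  + 176.236.101.128/28 (H1) depth=28
  + 176.236.101.128/28 (H0) depth=28
  - 157.106.119.40/32 clear@32
  + 157.106.119.40/32 (H1) depth=32
  lookup 176.236.101.33: bits 101100001110110001100101 walk d0:-→d1:-→d2:-→d3:-→d4:-→d5:-→d6:-→d7:-→d8:-→d9:H1→d10:-→d11:-→d12:-→d13:-→d14:-→d15:-→d16:H1→d17:-→d18:-→d19:-→d20:-→d21:-→d22:-→d23:-→d24:H1 -> H1
  + 157.106.118.0/23 (H1) depth=23
  + 157.106.0.0/16 (H0) depth=16
  lookup 157.106.118.94: bits 10011101011010100111011 walk d0:-→d1:-→d2:-→d3:-→d4:-→d5:-→d6:-→d7:-→d8:H2→d9:-→d10:-→d11:-→d12:-→d13:-→d14:-→d15:-→d16:H0→d17:-→d18:-→d19:-→d20:H2→d21:-→d22:-→d23:H1 -> H1
  + 176.236.101.136/29 (H2) depth=29
  lookup 157.106.0.0: bits 10011101011010100 walk d0:-→d1:-→d2:-→d3:-→d4:-→d5:-→d6:-→d7:-→d8:H2→d9:-→d10:-→d11:-→d12:-→d13:-→d14:-→d15:-→d16:H0→d17:- -> H0

== LOOKUPS ==
["no-route","H1","no-route","H2","H1","H0","H1","H1","H2","H1","H1","H0"]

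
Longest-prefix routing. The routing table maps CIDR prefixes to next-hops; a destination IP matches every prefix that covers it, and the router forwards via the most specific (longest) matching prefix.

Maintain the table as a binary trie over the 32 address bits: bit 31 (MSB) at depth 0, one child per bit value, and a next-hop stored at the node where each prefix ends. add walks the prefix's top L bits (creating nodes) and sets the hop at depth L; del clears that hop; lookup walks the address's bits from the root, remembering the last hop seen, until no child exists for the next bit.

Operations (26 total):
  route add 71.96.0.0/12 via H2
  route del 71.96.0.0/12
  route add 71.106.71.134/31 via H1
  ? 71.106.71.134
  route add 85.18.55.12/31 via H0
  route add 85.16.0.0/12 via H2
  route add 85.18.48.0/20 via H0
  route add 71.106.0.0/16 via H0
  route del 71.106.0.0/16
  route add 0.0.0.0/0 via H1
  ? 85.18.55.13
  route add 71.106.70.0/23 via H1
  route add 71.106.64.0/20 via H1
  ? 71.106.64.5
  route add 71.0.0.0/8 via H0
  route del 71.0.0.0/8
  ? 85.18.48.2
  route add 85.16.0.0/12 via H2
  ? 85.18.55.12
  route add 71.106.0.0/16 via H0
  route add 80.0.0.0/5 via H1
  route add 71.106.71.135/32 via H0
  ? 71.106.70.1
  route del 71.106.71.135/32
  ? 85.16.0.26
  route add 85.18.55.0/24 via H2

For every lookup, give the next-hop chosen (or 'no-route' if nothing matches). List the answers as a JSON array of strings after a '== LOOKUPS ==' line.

Trace:
  add 71.96.0.0/12 -> H2 at depth 12
  - 71.96.0.0/12 clear@12
  add 71.106.71.134/31 -> H1 at depth 31
  lookup 71.106.71.134: bits 0100011101101010010001111000011 walk d0:-→d1:-→d2:-→d3:-→d4:-→d5:-→d6:-→d7:-→d8:-→d9:-→d10:-→d11:-→d12:-→d13:-→d14:-→d15:-→d16:-→d17:-→d18:-→d19:-→d20:-→d21:-→d22:-→d23:-→d24:-→d25:-→d26:-→d27:-→d28:-→d29:-→d30:-→d31:H1 -> H1
  add 85.18.55.12/31 -> H0 at depth 31
  add 85.16.0.0/12 -> H2 at depth 12
  add 85.18.48.0/20 -> H0 at depth 20
  add 71.106.0.0/16 -> H0 at depth 16
  - 71.106.0.0/16 clear@16
  add 0.0.0.0/0 -> H1 at depth 0
  lookup 85.18.55.13: bits 0101010100010010001101110000110 walk d0:H1→d1:-→d2:-→d3:-→d4:-→d5:-→d6:-→d7:-→d8:-→d9:-→d10:-→d11:-→d12:H2→d13:-→d14:-→d15:-→d16:-→d17:-→d18:-→d19:-→d20:H0→d21:-→d22:-→d23:-→d24:-→d25:-→d26:-→d27:-→d28:-→d29:-→d30:-→d31:H0 -> H0
  add 71.106.70.0/23 -> H1 at depth 23
  add 71.106.64.0/20 -> H1 at depth 20
  lookup 71.106.64.5: bits 010001110110101001000 walk d0:H1→d1:-→d2:-→d3:-→d4:-→d5:-→d6:-→d7:-→d8:-→d9:-→d10:-→d11:-→d12:-→d13:-→d14:-→d15:-→d16:-→d17:-→d18:-→d19:-→d20:H1→d21:- -> H1
  add 71.0.0.0/8 -> H0 at depth 8
  - 71.0.0.0/8 clear@8
  lookup 85.18.48.2: bits 010101010001001000110 walk d0:H1→d1:-→d2:-→d3:-→d4:-→d5:-→d6:-→d7:-→d8:-→d9:-→d10:-→d11:-→d12:H2→d13:-→d14:-→d15:-→d16:-→d17:-→d18:-→d19:-→d20:H0→d21:- -> H0
  add 85.16.0.0/12 -> H2 at depth 12
  lookup 85.18.55.12: bits 0101010100010010001101110000110 walk d0:H1→d1:-→d2:-→d3:-→d4:-→d5:-→d6:-→d7:-→d8:-→d9:-→d10:-→d11:-→d12:H2→d13:-→d14:-→d15:-→d16:-→d17:-→d18:-→d19:-→d20:H0→d21:-→d22:-→d23:-→d24:-→d25:-→d26:-→d27:-→d28:-→d29:-→d30:-→d31:H0 -> H0
  add 71.106.0.0/16 -> H0 at depth 16
  add 80.0.0.0/5 -> H1 at depth 5
  add 71.106.71.135/32 -> H0 at depth 32
  lookup 71.106.70.1: bits 01000111011010100100011 walk d0:H1→d1:-→d2:-→d3:-→d4:-→d5:-→d6:-→d7:-→d8:-→d9:-→d10:-→d11:-→d12:-→d13:-→d14:-→d15:-→d16:H0→d17:-→d18:-→d19:-→d20:H1→d21:-→d22:-→d23:H1 -> H1
  - 71.106.71.135/32 clear@32
  lookup 85.16.0.26: bits 01010101000100 walk d0:H1→d1:-→d2:-→d3:-→d4:-→d5:H1→d6:-→d7:-→d8:-→d9:-→d10:-→d11:-→d12:H2→d13:-→d14:- -> H2
  add 85.18.55.0/24 -> H2 at depth 24

== LOOKUPS ==
["H1","H0","H1","H0","H0","H1","H2"]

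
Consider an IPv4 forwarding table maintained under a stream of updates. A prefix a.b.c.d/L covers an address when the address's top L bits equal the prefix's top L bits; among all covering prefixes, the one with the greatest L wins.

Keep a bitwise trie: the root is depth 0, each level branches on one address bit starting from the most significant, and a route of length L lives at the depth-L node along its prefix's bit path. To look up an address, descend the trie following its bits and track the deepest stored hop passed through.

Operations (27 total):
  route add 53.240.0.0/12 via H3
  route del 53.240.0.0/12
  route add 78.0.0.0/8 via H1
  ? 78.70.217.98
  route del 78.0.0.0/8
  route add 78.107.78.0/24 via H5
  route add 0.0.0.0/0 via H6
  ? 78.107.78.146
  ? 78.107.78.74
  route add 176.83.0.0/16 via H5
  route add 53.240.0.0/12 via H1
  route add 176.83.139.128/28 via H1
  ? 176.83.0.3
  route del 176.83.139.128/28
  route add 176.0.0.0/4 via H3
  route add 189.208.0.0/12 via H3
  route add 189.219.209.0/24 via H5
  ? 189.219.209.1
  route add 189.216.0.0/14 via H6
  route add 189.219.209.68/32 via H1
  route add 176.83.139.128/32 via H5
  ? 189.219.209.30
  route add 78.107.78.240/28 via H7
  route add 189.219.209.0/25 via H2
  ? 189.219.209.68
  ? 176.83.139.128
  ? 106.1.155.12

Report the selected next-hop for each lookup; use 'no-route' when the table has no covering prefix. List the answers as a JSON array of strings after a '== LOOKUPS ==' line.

Apply in order:
  + 53.240.0.0/12 (H3) depth=12
  - 53.240.0.0/12 clear@12
  + 78.0.0.0/8 (H1) depth=8
  Q 78.70.217.98: descend 01001110 ; hops seen [H1] ; pick H1
  - 78.0.0.0/8 clear@8
  + 78.107.78.0/24 (H5) depth=24
  + 0.0.0.0/0 (H6) depth=0
  Q 78.107.78.146: descend 010011100110101101001110 ; hops seen [H6,H5] ; pick H5
  Q 78.107.78.74: descend 010011100110101101001110 ; hops seen [H6,H5] ; pick H5
  + 176.83.0.0/16 (H5) depth=16
  + 53.240.0.0/12 (H1) depth=12
  + 176.83.139.128/28 (H1) depth=28
  Q 176.83.0.3: descend 1011000001010011 ; hops seen [H6,H5] ; pick H5
  - 176.83.139.128/28 clear@28
  + 176.0.0.0/4 (H3) depth=4
  + 189.208.0.0/12 (H3) depth=12
  + 189.219.209.0/24 (H5) depth=24
  Q 189.219.209.1: descend 101111011101101111010001 ; hops seen [H6,H3,H3,H5] ; pick H5
  + 189.216.0.0/14 (H6) depth=14
  + 189.219.209.68/32 (H1) depth=32
  + 176.83.139.128/32 (H5) depth=32
  Q 189.219.209.30: descend 1011110111011011110100010 ; hops seen [H6,H3,H3,H6,H5] ; pick H5
  + 78.107.78.240/28 (H7) depth=28
  + 189.219.209.0/25 (H2) depth=25
  Q 189.219.209.68: descend 10111101110110111101000101000100 ; hops seen [H6,H3,H3,H6,H5,H2,H1] ; pick H1
  Q 176.83.139.128: descend 10110000010100111000101110000000 ; hops seen [H6,H3,H5,H5] ; pick H5
  Q 106.1.155.12: descend 01 ; hops seen [H6] ; pick H6

== LOOKUPS ==
["H1","H5","H5","H5","H5","H5","H1","H5","H6"]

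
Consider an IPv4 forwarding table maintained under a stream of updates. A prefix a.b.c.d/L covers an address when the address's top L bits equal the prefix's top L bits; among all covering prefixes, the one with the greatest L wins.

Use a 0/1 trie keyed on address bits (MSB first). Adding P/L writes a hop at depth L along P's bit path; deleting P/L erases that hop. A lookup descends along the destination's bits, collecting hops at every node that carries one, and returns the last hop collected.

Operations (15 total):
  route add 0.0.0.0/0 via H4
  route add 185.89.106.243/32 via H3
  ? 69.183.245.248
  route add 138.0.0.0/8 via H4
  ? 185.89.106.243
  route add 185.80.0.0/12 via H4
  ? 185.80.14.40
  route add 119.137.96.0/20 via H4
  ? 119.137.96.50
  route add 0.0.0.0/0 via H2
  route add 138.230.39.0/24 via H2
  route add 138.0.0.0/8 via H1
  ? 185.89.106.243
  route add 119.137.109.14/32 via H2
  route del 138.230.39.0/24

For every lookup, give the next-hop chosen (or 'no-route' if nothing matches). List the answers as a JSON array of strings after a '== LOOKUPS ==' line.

Process each operation:
  add 0.0.0.0/0 -> H4 at depth 0
  add 185.89.106.243/32 -> H3 at depth 32
  ? 69.183.245.248  path d0:H4  best=H4
  add 138.0.0.0/8 -> H4 at depth 8
  ? 185.89.106.243  path d0:H4→d1:-→d2:-→d3:-→d4:-→d5:-→d6:-→d7:-→d8:-→d9:-→d10:-→d11:-→d12:-→d13:-→d14:-→d15:-→d16:-→d17:-→d18:-→d19:-→d20:-→d21:-→d22:-→d23:-→d24:-→d25:-→d26:-→d27:-→d28:-→d29:-→d30:-→d31:-→d32:H3  best=H3
  add 185.80.0.0/12 -> H4 at depth 12
  ? 185.80.14.40  path d0:H4→d1:-→d2:-→d3:-→d4:-→d5:-→d6:-→d7:-→d8:-→d9:-→d10:-→d11:-→d12:H4  best=H4
  add 119.137.96.0/20 -> H4 at depth 20
  ? 119.137.96.50  path d0:H4→d1:-→d2:-→d3:-→d4:-→d5:-→d6:-→d7:-→d8:-→d9:-→d10:-→d11:-→d12:-→d13:-→d14:-→d15:-→d16:-→d17:-→d18:-→d19:-→d20:H4  best=H4
  add 0.0.0.0/0 -> H2 at depth 0
  add 138.230.39.0/24 -> H2 at depth 24
  add 138.0.0.0/8 -> H1 at depth 8
  ? 185.89.106.243  path d0:H2→d1:-→d2:-→d3:-→d4:-→d5:-→d6:-→d7:-→d8:-→d9:-→d10:-→d11:-→d12:H4→d13:-→d14:-→d15:-→d16:-→d17:-→d18:-→d19:-→d20:-→d21:-→d22:-→d23:-→d24:-→d25:-→d26:-→d27:-→d28:-→d29:-→d30:-→d31:-→d32:H3  best=H3
  add 119.137.109.14/32 -> H2 at depth 32
  - 138.230.39.0/24 clear@24

== LOOKUPS ==
["H4","H3","H4","H4","H3"]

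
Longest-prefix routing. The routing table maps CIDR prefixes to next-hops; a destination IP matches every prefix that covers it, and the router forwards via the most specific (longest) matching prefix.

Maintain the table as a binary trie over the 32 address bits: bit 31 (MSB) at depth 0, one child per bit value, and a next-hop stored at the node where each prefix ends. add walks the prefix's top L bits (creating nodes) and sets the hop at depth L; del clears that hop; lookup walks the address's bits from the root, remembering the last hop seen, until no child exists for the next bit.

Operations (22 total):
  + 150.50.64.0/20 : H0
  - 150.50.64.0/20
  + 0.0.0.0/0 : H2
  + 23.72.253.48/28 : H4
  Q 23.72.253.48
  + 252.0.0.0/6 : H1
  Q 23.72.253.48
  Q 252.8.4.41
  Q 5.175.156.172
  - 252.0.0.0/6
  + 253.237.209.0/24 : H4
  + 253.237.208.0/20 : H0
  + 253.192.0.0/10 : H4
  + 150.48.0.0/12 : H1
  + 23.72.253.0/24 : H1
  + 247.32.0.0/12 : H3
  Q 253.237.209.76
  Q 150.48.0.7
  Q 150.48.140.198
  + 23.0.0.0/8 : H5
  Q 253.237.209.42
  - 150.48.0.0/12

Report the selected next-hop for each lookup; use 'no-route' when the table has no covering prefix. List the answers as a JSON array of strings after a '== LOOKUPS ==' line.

Process each operation:
  + 150.50.64.0/20 (H0) depth=20
  - 150.50.64.0/20 clear@20
  + 0.0.0.0/0 (H2) depth=0
  + 23.72.253.48/28 (H4) depth=28
  ? 23.72.253.48  path d0:H2→d1:-→d2:-→d3:-→d4:-→d5:-→d6:-→d7:-→d8:-→d9:-→d10:-→d11:-→d12:-→d13:-→d14:-→d15:-→d16:-→d17:-→d18:-→d19:-→d20:-→d21:-→d22:-→d23:-→d24:-→d25:-→d26:-→d27:-→d28:H4  best=H4
  + 252.0.0.0/6 (H1) depth=6
  ? 23.72.253.48  path d0:H2→d1:-→d2:-→d3:-→d4:-→d5:-→d6:-→d7:-→d8:-→d9:-→d10:-→d11:-→d12:-→d13:-→d14:-→d15:-→d16:-→d17:-→d18:-→d19:-→d20:-→d21:-→d22:-→d23:-→d24:-→d25:-→d26:-→d27:-→d28:H4  best=H4
  ? 252.8.4.41  path d0:H2→d1:-→d2:-→d3:-→d4:-→d5:-→d6:H1  best=H1
  ? 5.175.156.172  path d0:H2→d1:-→d2:-→d3:-  best=H2
  - 252.0.0.0/6 clear@6
  + 253.237.209.0/24 (H4) depth=24
  + 253.237.208.0/20 (H0) depth=20
  + 253.192.0.0/10 (H4) depth=10
  + 150.48.0.0/12 (H1) depth=12
  + 23.72.253.0/24 (H1) depth=24
  + 247.32.0.0/12 (H3) depth=12
  ? 253.237.209.76  path d0:H2→d1:-→d2:-→d3:-→d4:-→d5:-→d6:-→d7:-→d8:-→d9:-→d10:H4→d11:-→d12:-→d13:-→d14:-→d15:-→d16:-→d17:-→d18:-→d19:-→d20:H0→d21:-→d22:-→d23:-→d24:H4  best=H4
  ? 150.48.0.7  path d0:H2→d1:-→d2:-→d3:-→d4:-→d5:-→d6:-→d7:-→d8:-→d9:-→d10:-→d11:-→d12:H1→d13:-→d14:-  best=H1
  ? 150.48.140.198  path d0:H2→d1:-→d2:-→d3:-→d4:-→d5:-→d6:-→d7:-→d8:-→d9:-→d10:-→d11:-→d12:H1→d13:-→d14:-  best=H1
  + 23.0.0.0/8 (H5) depth=8
  ? 253.237.209.42  path d0:H2→d1:-→d2:-→d3:-→d4:-→d5:-→d6:-→d7:-→d8:-→d9:-→d10:H4→d11:-→d12:-→d13:-→d14:-→d15:-→d16:-→d17:-→d18:-→d19:-→d20:H0→d21:-→d22:-→d23:-→d24:H4  best=H4
  - 150.48.0.0/12 clear@12

== LOOKUPS ==
["H4","H4","H1","H2","H4","H1","H1","H4"]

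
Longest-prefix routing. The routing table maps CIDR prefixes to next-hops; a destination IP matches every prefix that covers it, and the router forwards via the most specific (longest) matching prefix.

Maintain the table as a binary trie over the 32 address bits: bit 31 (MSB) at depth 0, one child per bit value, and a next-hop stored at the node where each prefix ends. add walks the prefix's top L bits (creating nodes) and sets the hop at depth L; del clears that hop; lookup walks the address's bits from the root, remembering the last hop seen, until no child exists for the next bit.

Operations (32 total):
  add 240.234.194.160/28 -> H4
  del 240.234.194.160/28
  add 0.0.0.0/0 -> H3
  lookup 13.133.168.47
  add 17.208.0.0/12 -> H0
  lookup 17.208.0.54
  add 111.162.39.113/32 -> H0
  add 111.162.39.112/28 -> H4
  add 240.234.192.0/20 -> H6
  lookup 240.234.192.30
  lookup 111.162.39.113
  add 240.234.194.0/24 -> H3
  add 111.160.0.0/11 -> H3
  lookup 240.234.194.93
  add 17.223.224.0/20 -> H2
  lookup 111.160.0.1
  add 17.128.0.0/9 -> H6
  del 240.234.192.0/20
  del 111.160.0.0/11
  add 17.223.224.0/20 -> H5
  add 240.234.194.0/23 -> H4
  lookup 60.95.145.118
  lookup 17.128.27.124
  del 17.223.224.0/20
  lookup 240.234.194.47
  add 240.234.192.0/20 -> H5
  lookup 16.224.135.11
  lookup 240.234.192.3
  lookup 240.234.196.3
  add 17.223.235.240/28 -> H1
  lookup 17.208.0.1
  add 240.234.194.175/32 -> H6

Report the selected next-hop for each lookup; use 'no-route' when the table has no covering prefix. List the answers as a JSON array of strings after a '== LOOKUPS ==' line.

Apply in order:
  + 240.234.194.160/28 (H4) depth=28
  del 240.234.194.160/28 (clear depth 28)
  + 0.0.0.0/0 (H3) depth=0
  lookup 13.133.168.47: bits ε walk d0:H3 -> H3
  + 17.208.0.0/12 (H0) depth=12
  lookup 17.208.0.54: bits 000100011101 walk d0:H3→d1:-→d2:-→d3:-→d4:-→d5:-→d6:-→d7:-→d8:-→d9:-→d10:-→d11:-→d12:H0 -> H0
  + 111.162.39.113/32 (H0) depth=32
  + 111.162.39.112/28 (H4) depth=28
  + 240.234.192.0/20 (H6) depth=20
  lookup 240.234.192.30: bits 1111000011101010110000 walk d0:H3→d1:-→d2:-→d3:-→d4:-→d5:-→d6:-→d7:-→d8:-→d9:-→d10:-→d11:-→d12:-→d13:-→d14:-→d15:-→d16:-→d17:-→d18:-→d19:-→d20:H6→d21:-→d22:- -> H6
  lookup 111.162.39.113: bits 01101111101000100010011101110001 walk d0:H3→d1:-→d2:-→d3:-→d4:-→d5:-→d6:-→d7:-→d8:-→d9:-→d10:-→d11:-→d12:-→d13:-→d14:-→d15:-→d16:-→d17:-→d18:-→d19:-→d20:-→d21:-→d22:-→d23:-→d24:-→d25:-→d26:-→d27:-→d28:H4→d29:-→d30:-→d31:-→d32:H0 -> H0
  + 240.234.194.0/24 (H3) depth=24
  + 111.160.0.0/11 (H3) depth=11
  lookup 240.234.194.93: bits 111100001110101011000010 walk d0:H3→d1:-→d2:-→d3:-→d4:-→d5:-→d6:-→d7:-→d8:-→d9:-→d10:-→d11:-→d12:-→d13:-→d14:-→d15:-→d16:-→d17:-→d18:-→d19:-→d20:H6→d21:-→d22:-→d23:-→d24:H3 -> H3
  + 17.223.224.0/20 (H2) depth=20
  lookup 111.160.0.1: bits 01101111101000 walk d0:H3→d1:-→d2:-→d3:-→d4:-→d5:-→d6:-→d7:-→d8:-→d9:-→d10:-→d11:H3→d12:-→d13:-→d14:- -> H3
  + 17.128.0.0/9 (H6) depth=9
  del 240.234.192.0/20 (clear depth 20)
  del 111.160.0.0/11 (clear depth 11)
  + 17.223.224.0/20 (H5) depth=20
  + 240.234.194.0/23 (H4) depth=23
  lookup 60.95.145.118: bits 00 walk d0:H3→d1:-→d2:- -> H3
  lookup 17.128.27.124: bits 000100011 walk d0:H3→d1:-→d2:-→d3:-→d4:-→d5:-→d6:-→d7:-→d8:-→d9:H6 -> H6
  del 17.223.224.0/20 (clear depth 20)
  lookup 240.234.194.47: bits 111100001110101011000010 walk d0:H3→d1:-→d2:-→d3:-→d4:-→d5:-→d6:-→d7:-→d8:-→d9:-→d10:-→d11:-→d12:-→d13:-→d14:-→d15:-→d16:-→d17:-→d18:-→d19:-→d20:-→d21:-→d22:-→d23:H4→d24:H3 -> H3
  + 240.234.192.0/20 (H5) depth=20
  lookup 16.224.135.11: bits 0001000 walk d0:H3→d1:-→d2:-→d3:-→d4:-→d5:-→d6:-→d7:- -> H3
  lookup 240.234.192.3: bits 1111000011101010110000 walk d0:H3→d1:-→d2:-→d3:-→d4:-→d5:-→d6:-→d7:-→d8:-→d9:-→d10:-→d11:-→d12:-→d13:-→d14:-→d15:-→d16:-→d17:-→d18:-→d19:-→d20:H5→d21:-→d22:- -> H5
  lookup 240.234.196.3: bits 111100001110101011000 walk d0:H3→d1:-→d2:-→d3:-→d4:-→d5:-→d6:-→d7:-→d8:-→d9:-→d10:-→d11:-→d12:-→d13:-→d14:-→d15:-→d16:-→d17:-→d18:-→d19:-→d20:H5→d21:- -> H5
  + 17.223.235.240/28 (H1) depth=28
  lookup 17.208.0.1: bits 000100011101 walk d0:H3→d1:-→d2:-→d3:-→d4:-→d5:-→d6:-→d7:-→d8:-→d9:H6→d10:-→d11:-→d12:H0 -> H0
  + 240.234.194.175/32 (H6) depth=32

== LOOKUPS ==
["H3","H0","H6","H0","H3","H3","H3","H6","H3","H3","H5","H5","H0"]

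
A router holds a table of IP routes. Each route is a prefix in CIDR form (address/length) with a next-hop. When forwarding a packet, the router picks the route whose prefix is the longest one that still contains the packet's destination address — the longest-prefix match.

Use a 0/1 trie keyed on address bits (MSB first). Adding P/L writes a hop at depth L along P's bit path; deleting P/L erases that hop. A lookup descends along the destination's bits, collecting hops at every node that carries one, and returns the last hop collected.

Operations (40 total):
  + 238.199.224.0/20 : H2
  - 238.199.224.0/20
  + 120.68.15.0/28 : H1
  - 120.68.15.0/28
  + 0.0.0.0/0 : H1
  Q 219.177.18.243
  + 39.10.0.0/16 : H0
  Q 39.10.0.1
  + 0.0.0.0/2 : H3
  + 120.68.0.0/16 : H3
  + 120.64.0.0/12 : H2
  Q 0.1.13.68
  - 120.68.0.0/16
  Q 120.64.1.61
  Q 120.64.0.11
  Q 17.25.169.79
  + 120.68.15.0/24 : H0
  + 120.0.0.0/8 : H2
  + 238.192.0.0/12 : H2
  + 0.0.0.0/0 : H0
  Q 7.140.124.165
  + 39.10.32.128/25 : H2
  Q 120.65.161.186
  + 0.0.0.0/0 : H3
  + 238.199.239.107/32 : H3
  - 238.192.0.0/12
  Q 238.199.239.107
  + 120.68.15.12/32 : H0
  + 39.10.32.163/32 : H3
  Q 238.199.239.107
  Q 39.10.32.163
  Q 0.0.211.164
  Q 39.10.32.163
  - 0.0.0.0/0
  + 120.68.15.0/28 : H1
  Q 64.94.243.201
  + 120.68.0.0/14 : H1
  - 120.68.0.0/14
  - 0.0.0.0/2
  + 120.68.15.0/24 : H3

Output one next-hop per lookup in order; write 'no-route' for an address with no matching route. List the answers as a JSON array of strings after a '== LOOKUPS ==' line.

Apply in order:
  + 238.199.224.0/20 (H2) depth=20
  - 238.199.224.0/20 clear@20
  + 120.68.15.0/28 (H1) depth=28
  - 120.68.15.0/28 clear@28
  + 0.0.0.0/0 (H1) depth=0
  lookup 219.177.18.243: bits 11 walk d0:H1→d1:-→d2:- -> H1
  + 39.10.0.0/16 (H0) depth=16
  lookup 39.10.0.1: bits 0010011100001010 walk d0:H1→d1:-→d2:-→d3:-→d4:-→d5:-→d6:-→d7:-→d8:-→d9:-→d10:-→d11:-→d12:-→d13:-→d14:-→d15:-→d16:H0 -> H0
  + 0.0.0.0/2 (H3) depth=2
  + 120.68.0.0/16 (H3) depth=16
  + 120.64.0.0/12 (H2) depth=12
  lookup 0.1.13.68: bits 00 walk d0:H1→d1:-→d2:H3 -> H3
  - 120.68.0.0/16 clear@16
  lookup 120.64.1.61: bits 0111100001000 walk d0:H1→d1:-→d2:-→d3:-→d4:-→d5:-→d6:-→d7:-→d8:-→d9:-→d10:-→d11:-→d12:H2→d13:- -> H2
  lookup 120.64.0.11: bits 0111100001000 walk d0:H1→d1:-→d2:-→d3:-→d4:-→d5:-→d6:-→d7:-→d8:-→d9:-→d10:-→d11:-→d12:H2→d13:- -> H2
  lookup 17.25.169.79: bits 00 walk d0:H1→d1:-→d2:H3 -> H3
  + 120.68.15.0/24 (H0) depth=24
  + 120.0.0.0/8 (H2) depth=8
  + 238.192.0.0/12 (H2) depth=12
  + 0.0.0.0/0 (H0) depth=0
  lookup 7.140.124.165: bits 00 walk d0:H0→d1:-→d2:H3 -> H3
  + 39.10.32.128/25 (H2) depth=25
  lookup 120.65.161.186: bits 0111100001000 walk d0:H0→d1:-→d2:-→d3:-→d4:-→d5:-→d6:-→d7:-→d8:H2→d9:-→d10:-→d11:-→d12:H2→d13:- -> H2
  + 0.0.0.0/0 (H3) depth=0
  + 238.199.239.107/32 (H3) depth=32
  - 238.192.0.0/12 clear@12
  lookup 238.199.239.107: bits 11101110110001111110111101101011 walk d0:H3→d1:-→d2:-→d3:-→d4:-→d5:-→d6:-→d7:-→d8:-→d9:-→d10:-→d11:-→d12:-→d13:-→d14:-→d15:-→d16:-→d17:-→d18:-→d19:-→d20:-→d21:-→d22:-→d23:-→d24:-→d25:-→d26:-→d27:-→d28:-→d29:-→d30:-→d31:-→d32:H3 -> H3
  + 120.68.15.12/32 (H0) depth=32
  + 39.10.32.163/32 (H3) depth=32
  lookup 238.199.239.107: bits 11101110110001111110111101101011 walk d0:H3→d1:-→d2:-→d3:-→d4:-→d5:-→d6:-→d7:-→d8:-→d9:-→d10:-→d11:-→d12:-→d13:-→d14:-→d15:-→d16:-→d17:-→d18:-→d19:-→d20:-→d21:-→d22:-→d23:-→d24:-→d25:-→d26:-→d27:-→d28:-→d29:-→d30:-→d31:-→d32:H3 -> H3
  lookup 39.10.32.163: bits 00100111000010100010000010100011 walk d0:H3→d1:-→d2:H3→d3:-→d4:-→d5:-→d6:-→d7:-→d8:-→d9:-→d10:-→d11:-→d12:-→d13:-→d14:-→d15:-→d16:H0→d17:-→d18:-→d19:-→d20:-→d21:-→d22:-→d23:-→d24:-→d25:H2→d26:-→d27:-→d28:-→d29:-→d30:-→d31:-→d32:H3 -> H3
  lookup 0.0.211.164: bits 00 walk d0:H3→d1:-→d2:H3 -> H3
  lookup 39.10.32.163: bits 00100111000010100010000010100011 walk d0:H3→d1:-→d2:H3→d3:-→d4:-→d5:-→d6:-→d7:-→d8:-→d9:-→d10:-→d11:-→d12:-→d13:-→d14:-→d15:-→d16:H0→d17:-→d18:-→d19:-→d20:-→d21:-→d22:-→d23:-→d24:-→d25:H2→d26:-→d27:-→d28:-→d29:-→d30:-→d31:-→d32:H3 -> H3
  - 0.0.0.0/0 clear@0
  + 120.68.15.0/28 (H1) depth=28
  lookup 64.94.243.201: bits 01 walk d0:-→d1:-→d2:- -> no-route
  + 120.68.0.0/14 (H1) depth=14
  - 120.68.0.0/14 clear@14
  - 0.0.0.0/2 clear@2
  + 120.68.15.0/24 (H3) depth=24

== LOOKUPS ==
["H1","H0","H3","H2","H2","H3","H3","H2","H3","H3","H3","H3","H3","no-route"]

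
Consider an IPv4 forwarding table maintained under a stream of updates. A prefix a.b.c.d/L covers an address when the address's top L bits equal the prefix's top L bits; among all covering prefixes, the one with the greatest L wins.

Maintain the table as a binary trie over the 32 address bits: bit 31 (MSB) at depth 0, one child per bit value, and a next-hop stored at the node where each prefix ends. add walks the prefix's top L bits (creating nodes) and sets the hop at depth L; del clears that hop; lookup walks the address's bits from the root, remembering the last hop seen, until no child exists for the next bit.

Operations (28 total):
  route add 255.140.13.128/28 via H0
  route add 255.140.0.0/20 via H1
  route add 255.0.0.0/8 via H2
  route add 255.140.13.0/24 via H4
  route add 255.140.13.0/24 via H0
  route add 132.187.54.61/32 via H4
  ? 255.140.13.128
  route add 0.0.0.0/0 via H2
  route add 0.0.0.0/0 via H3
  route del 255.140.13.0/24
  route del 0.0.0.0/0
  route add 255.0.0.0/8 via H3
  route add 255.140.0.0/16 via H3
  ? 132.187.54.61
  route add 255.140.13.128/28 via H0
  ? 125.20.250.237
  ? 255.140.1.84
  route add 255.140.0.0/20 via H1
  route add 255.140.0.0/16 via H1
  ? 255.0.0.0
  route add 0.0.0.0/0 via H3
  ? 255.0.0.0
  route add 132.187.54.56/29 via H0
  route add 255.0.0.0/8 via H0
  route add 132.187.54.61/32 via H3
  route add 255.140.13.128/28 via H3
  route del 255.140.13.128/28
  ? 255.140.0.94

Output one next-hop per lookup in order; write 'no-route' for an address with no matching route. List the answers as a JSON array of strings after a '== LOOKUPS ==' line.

Apply in order:
  add 255.140.13.128/28 -> H0 at depth 28
  add 255.140.0.0/20 -> H1 at depth 20
  add 255.0.0.0/8 -> H2 at depth 8
  add 255.140.13.0/24 -> H4 at depth 24
  add 255.140.13.0/24 -> H0 at depth 24
  add 132.187.54.61/32 -> H4 at depth 32
  lookup 255.140.13.128: bits 1111111110001100000011011000 walk d0:-→d1:-→d2:-→d3:-→d4:-→d5:-→d6:-→d7:-→d8:H2→d9:-→d10:-→d11:-→d12:-→d13:-→d14:-→d15:-→d16:-→d17:-→d18:-→d19:-→d20:H1→d21:-→d22:-→d23:-→d24:H0→d25:-→d26:-→d27:-→d28:H0 -> H0
  add 0.0.0.0/0 -> H2 at depth 0
  add 0.0.0.0/0 -> H3 at depth 0
  - 255.140.13.0/24 clear@24
  - 0.0.0.0/0 clear@0
  add 255.0.0.0/8 -> H3 at depth 8
  add 255.140.0.0/16 -> H3 at depth 16
  lookup 132.187.54.61: bits 10000100101110110011011000111101 walk d0:-→d1:-→d2:-→d3:-→d4:-→d5:-→d6:-→d7:-→d8:-→d9:-→d10:-→d11:-→d12:-→d13:-→d14:-→d15:-→d16:-→d17:-→d18:-→d19:-→d20:-→d21:-→d22:-→d23:-→d24:-→d25:-→d26:-→d27:-→d28:-→d29:-→d30:-→d31:-→d32:H4 -> H4
  add 255.140.13.128/28 -> H0 at depth 28
  lookup 125.20.250.237: bits ε walk d0:- -> no-route
  lookup 255.140.1.84: bits 11111111100011000000 walk d0:-→d1:-→d2:-→d3:-→d4:-→d5:-→d6:-→d7:-→d8:H3→d9:-→d10:-→d11:-→d12:-→d13:-→d14:-→d15:-→d16:H3→d17:-→d18:-→d19:-→d20:H1 -> H1
  add 255.140.0.0/20 -> H1 at depth 20
  add 255.140.0.0/16 -> H1 at depth 16
  lookup 255.0.0.0: bits 11111111 walk d0:-→d1:-→d2:-→d3:-→d4:-→d5:-→d6:-→d7:-→d8:H3 -> H3
  add 0.0.0.0/0 -> H3 at depth 0
  lookup 255.0.0.0: bits 11111111 walk d0:H3→d1:-→d2:-→d3:-→d4:-→d5:-→d6:-→d7:-→d8:H3 -> H3
  add 132.187.54.56/29 -> H0 at depth 29
  add 255.0.0.0/8 -> H0 at depth 8
  add 132.187.54.61/32 -> H3 at depth 32
  add 255.140.13.128/28 -> H3 at depth 28
  - 255.140.13.128/28 clear@28
  lookup 255.140.0.94: bits 11111111100011000000 walk d0:H3→d1:-→d2:-→d3:-→d4:-→d5:-→d6:-→d7:-→d8:H0→d9:-→d10:-→d11:-→d12:-→d13:-→d14:-→d15:-→d16:H1→d17:-→d18:-→d19:-→d20:H1 -> H1

== LOOKUPS ==
["H0","H4","no-route","H1","H3","H3","H1"]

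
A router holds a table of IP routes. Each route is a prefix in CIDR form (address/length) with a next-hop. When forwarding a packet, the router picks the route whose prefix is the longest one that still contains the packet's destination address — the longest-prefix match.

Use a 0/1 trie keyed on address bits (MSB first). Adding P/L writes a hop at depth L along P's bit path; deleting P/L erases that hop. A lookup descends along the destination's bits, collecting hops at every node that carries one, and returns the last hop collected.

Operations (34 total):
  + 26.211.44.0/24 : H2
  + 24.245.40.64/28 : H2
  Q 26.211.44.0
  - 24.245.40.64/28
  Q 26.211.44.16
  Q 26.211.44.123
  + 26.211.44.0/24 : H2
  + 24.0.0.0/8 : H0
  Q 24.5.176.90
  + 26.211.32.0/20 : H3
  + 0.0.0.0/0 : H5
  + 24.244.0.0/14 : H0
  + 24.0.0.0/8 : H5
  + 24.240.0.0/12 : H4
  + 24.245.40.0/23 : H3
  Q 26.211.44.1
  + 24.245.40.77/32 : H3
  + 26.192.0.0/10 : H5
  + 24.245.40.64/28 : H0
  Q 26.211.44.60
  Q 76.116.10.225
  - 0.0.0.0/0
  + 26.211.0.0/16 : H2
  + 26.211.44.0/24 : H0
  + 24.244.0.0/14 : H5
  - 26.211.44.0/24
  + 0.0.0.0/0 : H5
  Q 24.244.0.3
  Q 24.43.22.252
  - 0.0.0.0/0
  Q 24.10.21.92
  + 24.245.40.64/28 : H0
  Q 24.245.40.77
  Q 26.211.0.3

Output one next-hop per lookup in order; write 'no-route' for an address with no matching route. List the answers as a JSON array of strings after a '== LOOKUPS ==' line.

Process each operation:
  add 26.211.44.0/24 -> H2 at depth 24
  add 24.245.40.64/28 -> H2 at depth 28
  ? 26.211.44.0  path d0:-→d1:-→d2:-→d3:-→d4:-→d5:-→d6:-→d7:-→d8:-→d9:-→d10:-→d11:-→d12:-→d13:-→d14:-→d15:-→d16:-→d17:-→d18:-→d19:-→d20:-→d21:-→d22:-→d23:-→d24:H2  best=H2
  del 24.245.40.64/28 (clear depth 28)
  ? 26.211.44.16  path d0:-→d1:-→d2:-→d3:-→d4:-→d5:-→d6:-→d7:-→d8:-→d9:-→d10:-→d11:-→d12:-→d13:-→d14:-→d15:-→d16:-→d17:-→d18:-→d19:-→d20:-→d21:-→d22:-→d23:-→d24:H2  best=H2
  ? 26.211.44.123  path d0:-→d1:-→d2:-→d3:-→d4:-→d5:-→d6:-→d7:-→d8:-→d9:-→d10:-→d11:-→d12:-→d13:-→d14:-→d15:-→d16:-→d17:-→d18:-→d19:-→d20:-→d21:-→d22:-→d23:-→d24:H2  best=H2
  add 26.211.44.0/24 -> H2 at depth 24
  add 24.0.0.0/8 -> H0 at depth 8
  ? 24.5.176.90  path d0:-→d1:-→d2:-→d3:-→d4:-→d5:-→d6:-→d7:-→d8:H0  best=H0
  add 26.211.32.0/20 -> H3 at depth 20
  add 0.0.0.0/0 -> H5 at depth 0
  add 24.244.0.0/14 -> H0 at depth 14
  add 24.0.0.0/8 -> H5 at depth 8
  add 24.240.0.0/12 -> H4 at depth 12
  add 24.245.40.0/23 -> H3 at depth 23
  ? 26.211.44.1  path d0:H5→d1:-→d2:-→d3:-→d4:-→d5:-→d6:-→d7:-→d8:-→d9:-→d10:-→d11:-→d12:-→d13:-→d14:-→d15:-→d16:-→d17:-→d18:-→d19:-→d20:H3→d21:-→d22:-→d23:-→d24:H2  best=H2
  add 24.245.40.77/32 -> H3 at depth 32
  add 26.192.0.0/10 -> H5 at depth 10
  add 24.245.40.64/28 -> H0 at depth 28
  ? 26.211.44.60  path d0:H5→d1:-→d2:-→d3:-→d4:-→d5:-→d6:-→d7:-→d8:-→d9:-→d10:H5→d11:-→d12:-→d13:-→d14:-→d15:-→d16:-→d17:-→d18:-→d19:-→d20:H3→d21:-→d22:-→d23:-→d24:H2  best=H2
  ? 76.116.10.225  path d0:H5→d1:-  best=H5
  del 0.0.0.0/0 (clear depth 0)
  add 26.211.0.0/16 -> H2 at depth 16
  add 26.211.44.0/24 -> H0 at depth 24
  add 24.244.0.0/14 -> H5 at depth 14
  del 26.211.44.0/24 (clear depth 24)
  add 0.0.0.0/0 -> H5 at depth 0
  ? 24.244.0.3  path d0:H5→d1:-→d2:-→d3:-→d4:-→d5:-→d6:-→d7:-→d8:H5→d9:-→d10:-→d11:-→d12:H4→d13:-→d14:H5→d15:-  best=H5
  ? 24.43.22.252  path d0:H5→d1:-→d2:-→d3:-→d4:-→d5:-→d6:-→d7:-→d8:H5  best=H5
  del 0.0.0.0/0 (clear depth 0)
  ? 24.10.21.92  path d0:-→d1:-→d2:-→d3:-→d4:-→d5:-→d6:-→d7:-→d8:H5  best=H5
  add 24.245.40.64/28 -> H0 at depth 28
  ? 24.245.40.77  path d0:-→d1:-→d2:-→d3:-→d4:-→d5:-→d6:-→d7:-→d8:H5→d9:-→d10:-→d11:-→d12:H4→d13:-→d14:H5→d15:-→d16:-→d17:-→d18:-→d19:-→d20:-→d21:-→d22:-→d23:H3→d24:-→d25:-→d26:-→d27:-→d28:H0→d29:-→d30:-→d31:-→d32:H3  best=H3
  ? 26.211.0.3  path d0:-→d1:-→d2:-→d3:-→d4:-→d5:-→d6:-→d7:-→d8:-→d9:-→d10:H5→d11:-→d12:-→d13:-→d14:-→d15:-→d16:H2→d17:-→d18:-  best=H2

== LOOKUPS ==
["H2","H2","H2","H0","H2","H2","H5","H5","H5","H5","H3","H2"]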